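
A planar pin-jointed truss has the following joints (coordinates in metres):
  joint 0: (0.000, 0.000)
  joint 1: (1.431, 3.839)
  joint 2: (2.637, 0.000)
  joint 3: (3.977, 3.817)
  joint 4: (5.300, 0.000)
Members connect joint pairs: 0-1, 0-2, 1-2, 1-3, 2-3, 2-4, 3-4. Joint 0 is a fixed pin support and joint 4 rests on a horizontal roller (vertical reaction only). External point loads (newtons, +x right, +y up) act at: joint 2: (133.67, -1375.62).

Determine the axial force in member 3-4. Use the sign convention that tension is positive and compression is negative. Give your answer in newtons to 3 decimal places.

N=5 nodes, M=7 members, R=3 reactions → 2N=10, M+R=10
member 0 (0-1): L=4.0970, (cx,cy)=(0.3493,0.9370)
member 1 (0-2): L=2.6370, (cx,cy)=(1.0000,0.0000)
member 2 (1-2): L=4.0240, (cx,cy)=(0.2997,-0.9540)
member 3 (1-3): L=2.5461, (cx,cy)=(1.0000,-0.0086)
member 4 (2-3): L=4.0454, (cx,cy)=(0.3312,0.9435)
member 5 (2-4): L=2.6630, (cx,cy)=(1.0000,0.0000)
member 6 (3-4): L=4.0398, (cx,cy)=(0.3275,-0.9449)
solve A·x = −loads:
  F[0-1] = -737.6412 N (compression)
  F[0-2] = +391.3112 N (tension)
  F[1-2] = +728.7991 N (tension)
  F[1-3] = -476.0828 N (compression)
  F[2-3] = +721.0272 N (tension)
  F[2-4] = +237.2304 N (tension)
  F[3-4] = -724.3830 N (compression)
  Rx@0 = -133.6700 N
  Ry@0 = +691.1842 N
  Ry@4 = +684.4358 N

-724.383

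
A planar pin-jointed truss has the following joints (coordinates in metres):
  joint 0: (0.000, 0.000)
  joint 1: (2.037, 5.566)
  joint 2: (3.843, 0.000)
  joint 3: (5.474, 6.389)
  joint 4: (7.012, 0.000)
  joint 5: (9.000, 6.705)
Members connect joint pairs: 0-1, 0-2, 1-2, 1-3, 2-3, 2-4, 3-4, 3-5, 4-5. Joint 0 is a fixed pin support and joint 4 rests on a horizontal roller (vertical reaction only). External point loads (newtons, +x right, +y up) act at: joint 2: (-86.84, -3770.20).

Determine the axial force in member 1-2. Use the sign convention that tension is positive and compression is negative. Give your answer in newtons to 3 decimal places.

1516.542

N=6 nodes, M=9 members, R=3 reactions → 2N=12, M+R=12
member 0 (0-1): L=5.9270, (cx,cy)=(0.3437,0.9391)
member 1 (0-2): L=3.8430, (cx,cy)=(1.0000,0.0000)
member 2 (1-2): L=5.8517, (cx,cy)=(0.3086,-0.9512)
member 3 (1-3): L=3.5342, (cx,cy)=(0.9725,0.2329)
member 4 (2-3): L=6.5939, (cx,cy)=(0.2473,0.9689)
member 5 (2-4): L=3.1690, (cx,cy)=(1.0000,0.0000)
member 6 (3-4): L=6.5715, (cx,cy)=(0.2340,-0.9722)
member 7 (3-5): L=3.5401, (cx,cy)=(0.9960,0.0893)
member 8 (4-5): L=6.9935, (cx,cy)=(0.2843,0.9587)
solve A·x = −loads:
  F[0-1] = -1814.4245 N (compression)
  F[0-2] = +536.7405 N (tension)
  F[1-2] = +1516.5424 N (tension)
  F[1-3] = -1122.4908 N (compression)
  F[2-3] = +2402.3418 N (tension)
  F[2-4] = +497.4121 N (tension)
  F[3-4] = -2125.3245 N (compression)
  F[3-5] = -0.0000 N (compression)
  F[4-5] = +0.0000 N (tension)
  Rx@0 = +86.8400 N
  Ry@0 = +1703.9024 N
  Ry@4 = +2066.2976 N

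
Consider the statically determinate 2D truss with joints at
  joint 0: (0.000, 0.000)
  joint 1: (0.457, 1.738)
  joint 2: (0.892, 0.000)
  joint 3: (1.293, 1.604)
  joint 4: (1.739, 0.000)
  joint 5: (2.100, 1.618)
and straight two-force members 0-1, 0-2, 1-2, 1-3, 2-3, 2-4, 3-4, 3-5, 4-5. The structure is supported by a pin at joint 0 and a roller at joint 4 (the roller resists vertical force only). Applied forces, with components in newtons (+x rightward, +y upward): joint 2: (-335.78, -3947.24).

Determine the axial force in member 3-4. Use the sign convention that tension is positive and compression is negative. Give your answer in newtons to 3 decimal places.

N=6 nodes, M=9 members, R=3 reactions → 2N=12, M+R=12
member 0 (0-1): L=1.7971, (cx,cy)=(0.2543,0.9671)
member 1 (0-2): L=0.8920, (cx,cy)=(1.0000,0.0000)
member 2 (1-2): L=1.7916, (cx,cy)=(0.2428,-0.9701)
member 3 (1-3): L=0.8467, (cx,cy)=(0.9874,-0.1583)
member 4 (2-3): L=1.6534, (cx,cy)=(0.2425,0.9701)
member 5 (2-4): L=0.8470, (cx,cy)=(1.0000,0.0000)
member 6 (3-4): L=1.6649, (cx,cy)=(0.2679,-0.9634)
member 7 (3-5): L=0.8071, (cx,cy)=(0.9998,0.0173)
member 8 (4-5): L=1.6578, (cx,cy)=(0.2178,0.9760)
solve A·x = −loads:
  F[0-1] = -1987.9011 N (compression)
  F[0-2] = +169.7463 N (tension)
  F[1-2] = +2151.7027 N (tension)
  F[1-3] = -1041.0774 N (compression)
  F[2-3] = +1917.1649 N (tension)
  F[2-4] = +562.9752 N (tension)
  F[3-4] = -2101.5032 N (compression)
  F[3-5] = -0.0000 N (tension)
  F[4-5] = +0.0000 N (tension)
  Rx@0 = +335.7800 N
  Ry@0 = +1922.5488 N
  Ry@4 = +2024.6912 N

-2101.503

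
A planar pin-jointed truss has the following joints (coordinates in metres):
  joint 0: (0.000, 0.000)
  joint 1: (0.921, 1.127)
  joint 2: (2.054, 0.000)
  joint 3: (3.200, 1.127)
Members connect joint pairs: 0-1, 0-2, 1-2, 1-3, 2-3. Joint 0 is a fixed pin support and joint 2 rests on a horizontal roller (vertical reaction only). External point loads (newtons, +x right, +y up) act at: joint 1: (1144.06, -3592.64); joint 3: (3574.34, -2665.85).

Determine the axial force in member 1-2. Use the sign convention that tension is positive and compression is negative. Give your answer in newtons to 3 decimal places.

N=4 nodes, M=5 members, R=3 reactions → 2N=8, M+R=8
member 0 (0-1): L=1.4555, (cx,cy)=(0.6328,0.7743)
member 1 (0-2): L=2.0540, (cx,cy)=(1.0000,0.0000)
member 2 (1-2): L=1.5981, (cx,cy)=(0.7090,-0.7052)
member 3 (1-3): L=2.2790, (cx,cy)=(1.0000,0.0000)
member 4 (2-3): L=1.6073, (cx,cy)=(0.7130,0.7012)
solve A·x = −loads:
  F[0-1] = +2705.0243 N (tension)
  F[0-2] = +3006.6912 N (tension)
  F[1-2] = -8064.3629 N (compression)
  F[1-3] = +6285.1333 N (tension)
  F[2-3] = -3801.9938 N (compression)
  Rx@0 = -4718.4000 N
  Ry@0 = -2094.5666 N
  Ry@2 = +8353.0566 N

-8064.363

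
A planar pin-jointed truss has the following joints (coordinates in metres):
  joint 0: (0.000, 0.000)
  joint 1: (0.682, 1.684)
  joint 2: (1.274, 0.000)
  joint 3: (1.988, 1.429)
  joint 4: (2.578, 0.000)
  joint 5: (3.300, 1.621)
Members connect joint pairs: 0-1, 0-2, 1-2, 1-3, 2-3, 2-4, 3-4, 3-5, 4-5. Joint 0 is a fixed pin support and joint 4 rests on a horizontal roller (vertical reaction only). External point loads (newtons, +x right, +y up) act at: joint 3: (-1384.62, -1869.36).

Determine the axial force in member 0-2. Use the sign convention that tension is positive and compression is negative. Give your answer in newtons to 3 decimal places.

N=6 nodes, M=9 members, R=3 reactions → 2N=12, M+R=12
member 0 (0-1): L=1.8169, (cx,cy)=(0.3754,0.9269)
member 1 (0-2): L=1.2740, (cx,cy)=(1.0000,0.0000)
member 2 (1-2): L=1.7850, (cx,cy)=(0.3316,-0.9434)
member 3 (1-3): L=1.3307, (cx,cy)=(0.9815,-0.1916)
member 4 (2-3): L=1.5974, (cx,cy)=(0.4470,0.8946)
member 5 (2-4): L=1.3040, (cx,cy)=(1.0000,0.0000)
member 6 (3-4): L=1.5460, (cx,cy)=(0.3816,-0.9243)
member 7 (3-5): L=1.3260, (cx,cy)=(0.9895,0.1448)
member 8 (4-5): L=1.7745, (cx,cy)=(0.4069,0.9135)
solve A·x = −loads:
  F[0-1] = -1289.6292 N (compression)
  F[0-2] = -900.5281 N (compression)
  F[1-2] = +1467.9867 N (tension)
  F[1-3] = -989.2812 N (compression)
  F[2-3] = -1548.1526 N (compression)
  F[2-4] = +278.2935 N (tension)
  F[3-4] = -729.2272 N (compression)
  F[3-5] = -0.0000 N (compression)
  F[4-5] = +0.0000 N (tension)
  Rx@0 = +1384.6200 N
  Ry@0 = +1195.3237 N
  Ry@4 = +674.0363 N

-900.528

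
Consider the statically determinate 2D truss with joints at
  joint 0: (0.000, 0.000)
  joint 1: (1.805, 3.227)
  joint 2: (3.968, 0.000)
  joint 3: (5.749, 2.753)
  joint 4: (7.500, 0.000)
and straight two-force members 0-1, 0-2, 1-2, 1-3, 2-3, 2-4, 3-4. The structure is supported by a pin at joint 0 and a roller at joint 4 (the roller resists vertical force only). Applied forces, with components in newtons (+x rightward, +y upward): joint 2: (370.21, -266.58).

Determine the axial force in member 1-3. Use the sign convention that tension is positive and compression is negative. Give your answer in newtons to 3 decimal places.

N=5 nodes, M=7 members, R=3 reactions → 2N=10, M+R=10
member 0 (0-1): L=3.6975, (cx,cy)=(0.4882,0.8728)
member 1 (0-2): L=3.9680, (cx,cy)=(1.0000,0.0000)
member 2 (1-2): L=3.8849, (cx,cy)=(0.5568,-0.8307)
member 3 (1-3): L=3.9724, (cx,cy)=(0.9929,-0.1193)
member 4 (2-3): L=3.2789, (cx,cy)=(0.5432,0.8396)
member 5 (2-4): L=3.5320, (cx,cy)=(1.0000,0.0000)
member 6 (3-4): L=3.2627, (cx,cy)=(0.5367,-0.8438)
solve A·x = −loads:
  F[0-1] = -143.8457 N (compression)
  F[0-2] = +440.4307 N (tension)
  F[1-2] = +175.4256 N (tension)
  F[1-3] = -169.1019 N (compression)
  F[2-3] = +143.9470 N (tension)
  F[2-4] = +89.7053 N (tension)
  F[3-4] = -167.1494 N (compression)
  Rx@0 = -370.2100 N
  Ry@0 = +125.5414 N
  Ry@4 = +141.0386 N

-169.102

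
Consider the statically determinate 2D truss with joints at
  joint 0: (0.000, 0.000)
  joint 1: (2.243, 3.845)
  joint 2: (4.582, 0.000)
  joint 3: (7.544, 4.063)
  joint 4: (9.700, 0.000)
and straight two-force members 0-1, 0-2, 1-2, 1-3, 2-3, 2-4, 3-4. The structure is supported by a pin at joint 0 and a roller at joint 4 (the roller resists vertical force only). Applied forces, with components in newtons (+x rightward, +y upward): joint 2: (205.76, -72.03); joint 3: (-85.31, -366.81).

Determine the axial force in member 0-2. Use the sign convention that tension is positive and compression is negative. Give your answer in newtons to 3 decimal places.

211.027

N=5 nodes, M=7 members, R=3 reactions → 2N=10, M+R=10
member 0 (0-1): L=4.4514, (cx,cy)=(0.5039,0.8638)
member 1 (0-2): L=4.5820, (cx,cy)=(1.0000,0.0000)
member 2 (1-2): L=4.5005, (cx,cy)=(0.5197,-0.8543)
member 3 (1-3): L=5.3055, (cx,cy)=(0.9992,0.0411)
member 4 (2-3): L=5.0281, (cx,cy)=(0.5891,0.8081)
member 5 (2-4): L=5.1180, (cx,cy)=(1.0000,0.0000)
member 6 (3-4): L=4.5996, (cx,cy)=(0.4687,-0.8833)
solve A·x = −loads:
  F[0-1] = -179.7568 N (compression)
  F[0-2] = +211.0268 N (tension)
  F[1-2] = +173.0519 N (tension)
  F[1-3] = -180.6669 N (compression)
  F[2-3] = -93.8231 N (compression)
  F[2-4] = +150.4749 N (tension)
  F[3-4] = -321.0224 N (compression)
  Rx@0 = -120.4500 N
  Ry@0 = +155.2687 N
  Ry@4 = +283.5713 N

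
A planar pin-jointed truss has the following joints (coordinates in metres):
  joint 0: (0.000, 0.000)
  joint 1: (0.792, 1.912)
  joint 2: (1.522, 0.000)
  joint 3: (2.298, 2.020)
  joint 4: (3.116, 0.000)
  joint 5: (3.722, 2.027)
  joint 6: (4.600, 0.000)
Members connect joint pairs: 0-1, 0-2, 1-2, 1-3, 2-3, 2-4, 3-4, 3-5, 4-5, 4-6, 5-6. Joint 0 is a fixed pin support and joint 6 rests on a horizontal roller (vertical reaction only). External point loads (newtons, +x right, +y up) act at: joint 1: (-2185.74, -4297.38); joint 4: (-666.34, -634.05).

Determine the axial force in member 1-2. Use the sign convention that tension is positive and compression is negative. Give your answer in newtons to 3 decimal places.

407.549

N=7 nodes, M=11 members, R=3 reactions → 2N=14, M+R=14
member 0 (0-1): L=2.0695, (cx,cy)=(0.3827,0.9239)
member 1 (0-2): L=1.5220, (cx,cy)=(1.0000,0.0000)
member 2 (1-2): L=2.0466, (cx,cy)=(0.3567,-0.9342)
member 3 (1-3): L=1.5099, (cx,cy)=(0.9974,0.0715)
member 4 (2-3): L=2.1639, (cx,cy)=(0.3586,0.9335)
member 5 (2-4): L=1.5940, (cx,cy)=(1.0000,0.0000)
member 6 (3-4): L=2.1793, (cx,cy)=(0.3753,-0.9269)
member 7 (3-5): L=1.4240, (cx,cy)=(1.0000,0.0049)
member 8 (4-5): L=2.1156, (cx,cy)=(0.2864,0.9581)
member 9 (4-6): L=1.4840, (cx,cy)=(1.0000,0.0000)
member 10 (5-6): L=2.2090, (cx,cy)=(0.3975,-0.9176)
solve A·x = −loads:
  F[0-1] = -5055.3792 N (compression)
  F[0-2] = -917.4208 N (compression)
  F[1-2] = +407.5488 N (tension)
  F[1-3] = +105.9853 N (tension)
  F[2-3] = -407.8700 N (compression)
  F[2-4] = -625.7886 N (compression)
  F[3-4] = +401.5819 N (tension)
  F[3-5] = -191.2846 N (compression)
  F[4-5] = +273.2801 N (tension)
  F[4-6] = +113.0048 N (tension)
  F[5-6] = -284.3118 N (compression)
  Rx@0 = +2852.0800 N
  Ry@0 = +4670.5409 N
  Ry@6 = +260.8891 N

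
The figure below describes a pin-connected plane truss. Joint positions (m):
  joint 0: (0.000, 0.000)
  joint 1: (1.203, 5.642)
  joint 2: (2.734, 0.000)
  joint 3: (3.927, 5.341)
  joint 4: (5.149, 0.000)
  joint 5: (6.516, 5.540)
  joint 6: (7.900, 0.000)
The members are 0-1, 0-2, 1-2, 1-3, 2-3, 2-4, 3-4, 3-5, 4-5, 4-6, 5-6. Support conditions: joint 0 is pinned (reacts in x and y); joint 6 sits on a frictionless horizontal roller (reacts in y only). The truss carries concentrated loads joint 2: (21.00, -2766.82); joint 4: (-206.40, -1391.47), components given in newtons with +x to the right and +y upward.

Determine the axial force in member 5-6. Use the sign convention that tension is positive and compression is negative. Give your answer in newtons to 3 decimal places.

N=7 nodes, M=11 members, R=3 reactions → 2N=14, M+R=14
member 0 (0-1): L=5.7688, (cx,cy)=(0.2085,0.9780)
member 1 (0-2): L=2.7340, (cx,cy)=(1.0000,0.0000)
member 2 (1-2): L=5.8460, (cx,cy)=(0.2619,-0.9651)
member 3 (1-3): L=2.7406, (cx,cy)=(0.9940,-0.1098)
member 4 (2-3): L=5.4726, (cx,cy)=(0.2180,0.9760)
member 5 (2-4): L=2.4150, (cx,cy)=(1.0000,0.0000)
member 6 (3-4): L=5.4790, (cx,cy)=(0.2230,-0.9748)
member 7 (3-5): L=2.5966, (cx,cy)=(0.9971,0.0766)
member 8 (4-5): L=5.7062, (cx,cy)=(0.2396,0.9709)
member 9 (4-6): L=2.7510, (cx,cy)=(1.0000,0.0000)
member 10 (5-6): L=5.7103, (cx,cy)=(0.2424,-0.9702)
solve A·x = −loads:
  F[0-1] = -2345.4024 N (compression)
  F[0-2] = +303.6975 N (tension)
  F[1-2] = +2507.9933 N (tension)
  F[1-3] = -1152.8827 N (compression)
  F[2-3] = +354.8945 N (tension)
  F[2-4] = +862.1431 N (tension)
  F[3-4] = -559.6160 N (compression)
  F[3-5] = -946.5139 N (compression)
  F[4-5] = +1995.0863 N (tension)
  F[4-6] = +465.7763 N (tension)
  F[5-6] = -1921.7508 N (compression)
  Rx@0 = +185.4000 N
  Ry@0 = +2293.8387 N
  Ry@6 = +1864.4513 N

-1921.751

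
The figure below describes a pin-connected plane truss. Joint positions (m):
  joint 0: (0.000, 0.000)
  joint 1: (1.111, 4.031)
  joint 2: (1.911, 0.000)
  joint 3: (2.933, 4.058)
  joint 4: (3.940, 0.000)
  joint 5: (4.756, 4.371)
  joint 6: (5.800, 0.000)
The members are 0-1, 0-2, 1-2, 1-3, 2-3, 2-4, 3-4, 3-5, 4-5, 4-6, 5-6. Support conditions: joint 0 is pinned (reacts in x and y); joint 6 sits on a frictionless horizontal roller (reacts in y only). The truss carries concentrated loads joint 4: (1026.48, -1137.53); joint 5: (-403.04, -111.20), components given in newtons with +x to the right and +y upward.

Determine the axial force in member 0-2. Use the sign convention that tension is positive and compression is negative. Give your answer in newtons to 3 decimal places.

813.214

N=7 nodes, M=11 members, R=3 reactions → 2N=14, M+R=14
member 0 (0-1): L=4.1813, (cx,cy)=(0.2657,0.9641)
member 1 (0-2): L=1.9110, (cx,cy)=(1.0000,0.0000)
member 2 (1-2): L=4.1096, (cx,cy)=(0.1947,-0.9809)
member 3 (1-3): L=1.8222, (cx,cy)=(0.9999,0.0148)
member 4 (2-3): L=4.1847, (cx,cy)=(0.2442,0.9697)
member 5 (2-4): L=2.0290, (cx,cy)=(1.0000,0.0000)
member 6 (3-4): L=4.1811, (cx,cy)=(0.2408,-0.9706)
member 7 (3-5): L=1.8497, (cx,cy)=(0.9856,0.1692)
member 8 (4-5): L=4.4465, (cx,cy)=(0.1835,0.9830)
member 9 (4-6): L=1.8600, (cx,cy)=(1.0000,0.0000)
member 10 (5-6): L=4.4939, (cx,cy)=(0.2323,-0.9726)
solve A·x = −loads:
  F[0-1] = -714.2229 N (compression)
  F[0-2] = +813.2138 N (tension)
  F[1-2] = +697.0613 N (tension)
  F[1-3] = -325.5032 N (compression)
  F[2-3] = -705.0765 N (compression)
  F[2-4] = +1121.1027 N (tension)
  F[3-4] = +596.0016 N (tension)
  F[3-5] = -650.5904 N (compression)
  F[4-5] = +568.7316 N (tension)
  F[4-6] = +133.7974 N (tension)
  F[5-6] = -575.9376 N (compression)
  Rx@0 = -623.4400 N
  Ry@0 = +688.5494 N
  Ry@6 = +560.1806 N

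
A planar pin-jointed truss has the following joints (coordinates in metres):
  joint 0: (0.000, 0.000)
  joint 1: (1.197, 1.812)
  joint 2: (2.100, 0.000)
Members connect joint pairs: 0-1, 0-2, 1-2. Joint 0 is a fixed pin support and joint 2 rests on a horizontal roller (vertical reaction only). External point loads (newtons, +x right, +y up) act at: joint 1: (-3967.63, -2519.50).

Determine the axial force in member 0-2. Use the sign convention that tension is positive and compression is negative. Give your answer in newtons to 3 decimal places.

-990.401

N=3 nodes, M=3 members, R=3 reactions → 2N=6, M+R=6
member 0 (0-1): L=2.1717, (cx,cy)=(0.5512,0.8344)
member 1 (0-2): L=2.1000, (cx,cy)=(1.0000,0.0000)
member 2 (1-2): L=2.0245, (cx,cy)=(0.4460,-0.8950)
solve A·x = −loads:
  F[0-1] = -5401.4707 N (compression)
  F[0-2] = -990.4011 N (compression)
  F[1-2] = +2220.4921 N (tension)
  Rx@0 = +3967.6300 N
  Ry@0 = +4506.8829 N
  Ry@2 = -1987.3829 N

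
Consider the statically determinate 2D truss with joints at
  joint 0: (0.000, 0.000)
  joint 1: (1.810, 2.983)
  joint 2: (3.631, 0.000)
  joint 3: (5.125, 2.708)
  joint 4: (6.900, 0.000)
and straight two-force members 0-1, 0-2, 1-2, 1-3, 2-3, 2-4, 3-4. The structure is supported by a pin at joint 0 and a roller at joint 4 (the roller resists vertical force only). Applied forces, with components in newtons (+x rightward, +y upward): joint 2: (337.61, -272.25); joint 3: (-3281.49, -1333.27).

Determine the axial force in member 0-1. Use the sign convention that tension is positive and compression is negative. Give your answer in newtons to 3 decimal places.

N=5 nodes, M=7 members, R=3 reactions → 2N=10, M+R=10
member 0 (0-1): L=3.4892, (cx,cy)=(0.5187,0.8549)
member 1 (0-2): L=3.6310, (cx,cy)=(1.0000,0.0000)
member 2 (1-2): L=3.4949, (cx,cy)=(0.5210,-0.8535)
member 3 (1-3): L=3.3264, (cx,cy)=(0.9966,-0.0827)
member 4 (2-3): L=3.0928, (cx,cy)=(0.4831,0.8756)
member 5 (2-4): L=3.2690, (cx,cy)=(1.0000,0.0000)
member 6 (3-4): L=3.2379, (cx,cy)=(0.5482,-0.8363)
solve A·x = −loads:
  F[0-1] = -2058.4513 N (compression)
  F[0-2] = -1876.0661 N (compression)
  F[1-2] = +2281.1277 N (tension)
  F[1-3] = -2264.1345 N (compression)
  F[2-3] = -1912.7273 N (compression)
  F[2-4] = -101.1437 N (compression)
  F[3-4] = +184.5022 N (tension)
  Rx@0 = +2943.8800 N
  Ry@0 = +1759.8282 N
  Ry@4 = -154.3082 N

-2058.451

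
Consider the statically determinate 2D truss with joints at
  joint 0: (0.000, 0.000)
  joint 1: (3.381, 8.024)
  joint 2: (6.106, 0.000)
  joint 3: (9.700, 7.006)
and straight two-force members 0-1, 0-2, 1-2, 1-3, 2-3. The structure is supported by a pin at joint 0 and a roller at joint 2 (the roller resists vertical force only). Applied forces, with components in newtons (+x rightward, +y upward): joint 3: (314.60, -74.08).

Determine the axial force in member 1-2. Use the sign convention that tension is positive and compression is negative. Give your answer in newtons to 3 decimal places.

-482.680

N=4 nodes, M=5 members, R=3 reactions → 2N=8, M+R=8
member 0 (0-1): L=8.7072, (cx,cy)=(0.3883,0.9215)
member 1 (0-2): L=6.1060, (cx,cy)=(1.0000,0.0000)
member 2 (1-2): L=8.4741, (cx,cy)=(0.3216,-0.9469)
member 3 (1-3): L=6.4005, (cx,cy)=(0.9873,-0.1591)
member 4 (2-3): L=7.8741, (cx,cy)=(0.4564,0.8898)
solve A·x = −loads:
  F[0-1] = +439.0229 N (tension)
  F[0-2] = +144.1282 N (tension)
  F[1-2] = -482.6798 N (compression)
  F[1-3] = +329.8857 N (tension)
  F[2-3] = -24.2892 N (compression)
  Rx@0 = -314.6000 N
  Ry@0 = -404.5744 N
  Ry@2 = +478.6544 N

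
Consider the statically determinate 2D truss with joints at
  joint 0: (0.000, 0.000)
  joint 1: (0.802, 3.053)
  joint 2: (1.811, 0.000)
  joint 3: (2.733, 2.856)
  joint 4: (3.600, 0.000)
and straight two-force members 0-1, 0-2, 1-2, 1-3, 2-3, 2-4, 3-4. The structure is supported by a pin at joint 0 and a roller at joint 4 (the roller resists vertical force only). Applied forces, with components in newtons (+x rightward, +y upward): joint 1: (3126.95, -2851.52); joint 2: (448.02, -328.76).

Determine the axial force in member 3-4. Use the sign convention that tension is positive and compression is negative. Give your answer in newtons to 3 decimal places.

-3608.044

N=5 nodes, M=7 members, R=3 reactions → 2N=10, M+R=10
member 0 (0-1): L=3.1566, (cx,cy)=(0.2541,0.9672)
member 1 (0-2): L=1.8110, (cx,cy)=(1.0000,0.0000)
member 2 (1-2): L=3.2154, (cx,cy)=(0.3138,-0.9495)
member 3 (1-3): L=1.9410, (cx,cy)=(0.9948,-0.1015)
member 4 (2-3): L=3.0011, (cx,cy)=(0.3072,0.9516)
member 5 (2-4): L=1.7890, (cx,cy)=(1.0000,0.0000)
member 6 (3-4): L=2.9847, (cx,cy)=(0.2905,-0.9569)
solve A·x = −loads:
  F[0-1] = +281.4219 N (tension)
  F[0-2] = +3503.4685 N (tension)
  F[1-2] = -3064.9244 N (compression)
  F[1-3] = -2104.5397 N (compression)
  F[2-3] = +3403.4646 N (tension)
  F[2-4] = +1048.0704 N (tension)
  F[3-4] = -3608.0439 N (compression)
  Rx@0 = -3574.9700 N
  Ry@0 = -272.1872 N
  Ry@4 = +3452.4672 N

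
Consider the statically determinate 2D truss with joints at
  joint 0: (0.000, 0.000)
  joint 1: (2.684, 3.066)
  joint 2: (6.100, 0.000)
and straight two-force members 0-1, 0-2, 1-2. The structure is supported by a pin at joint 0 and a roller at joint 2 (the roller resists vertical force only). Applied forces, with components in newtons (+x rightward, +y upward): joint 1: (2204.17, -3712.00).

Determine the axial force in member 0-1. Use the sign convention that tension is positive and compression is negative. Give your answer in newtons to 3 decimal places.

-1290.300

N=3 nodes, M=3 members, R=3 reactions → 2N=6, M+R=6
member 0 (0-1): L=4.0748, (cx,cy)=(0.6587,0.7524)
member 1 (0-2): L=6.1000, (cx,cy)=(1.0000,0.0000)
member 2 (1-2): L=4.5901, (cx,cy)=(0.7442,-0.6680)
solve A·x = −loads:
  F[0-1] = -1290.3001 N (compression)
  F[0-2] = +3054.0627 N (tension)
  F[1-2] = -4103.8010 N (compression)
  Rx@0 = -2204.1700 N
  Ry@0 = +970.8536 N
  Ry@2 = +2741.1464 N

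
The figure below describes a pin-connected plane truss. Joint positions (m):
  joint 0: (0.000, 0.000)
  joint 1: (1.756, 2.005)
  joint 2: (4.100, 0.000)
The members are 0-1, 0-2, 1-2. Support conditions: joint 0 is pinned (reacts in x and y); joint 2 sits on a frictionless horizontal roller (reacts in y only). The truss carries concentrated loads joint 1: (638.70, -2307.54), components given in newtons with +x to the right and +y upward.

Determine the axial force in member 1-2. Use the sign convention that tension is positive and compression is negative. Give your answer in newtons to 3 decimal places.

N=3 nodes, M=3 members, R=3 reactions → 2N=6, M+R=6
member 0 (0-1): L=2.6653, (cx,cy)=(0.6588,0.7523)
member 1 (0-2): L=4.1000, (cx,cy)=(1.0000,0.0000)
member 2 (1-2): L=3.0845, (cx,cy)=(0.7599,-0.6500)
solve A·x = −loads:
  F[0-1] = -1338.4711 N (compression)
  F[0-2] = +1520.5515 N (tension)
  F[1-2] = -2000.9366 N (compression)
  Rx@0 = -638.7000 N
  Ry@0 = +1006.8976 N
  Ry@2 = +1300.6424 N

-2000.937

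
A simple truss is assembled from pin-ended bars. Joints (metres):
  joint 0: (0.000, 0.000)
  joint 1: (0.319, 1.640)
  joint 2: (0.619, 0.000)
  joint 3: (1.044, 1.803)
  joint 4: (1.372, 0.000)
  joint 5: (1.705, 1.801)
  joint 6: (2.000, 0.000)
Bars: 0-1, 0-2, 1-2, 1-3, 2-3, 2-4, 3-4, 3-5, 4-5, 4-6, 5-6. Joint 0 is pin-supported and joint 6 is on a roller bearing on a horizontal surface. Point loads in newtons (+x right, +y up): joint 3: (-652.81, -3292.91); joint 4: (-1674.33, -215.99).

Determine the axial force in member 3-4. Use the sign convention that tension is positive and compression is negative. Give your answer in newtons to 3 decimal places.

-1078.639

N=7 nodes, M=11 members, R=3 reactions → 2N=14, M+R=14
member 0 (0-1): L=1.6707, (cx,cy)=(0.1909,0.9816)
member 1 (0-2): L=0.6190, (cx,cy)=(1.0000,0.0000)
member 2 (1-2): L=1.6672, (cx,cy)=(0.1799,-0.9837)
member 3 (1-3): L=0.7431, (cx,cy)=(0.9756,0.2194)
member 4 (2-3): L=1.8524, (cx,cy)=(0.2294,0.9733)
member 5 (2-4): L=0.7530, (cx,cy)=(1.0000,0.0000)
member 6 (3-4): L=1.8326, (cx,cy)=(0.1790,-0.9839)
member 7 (3-5): L=0.6610, (cx,cy)=(1.0000,-0.0030)
member 8 (4-5): L=1.8315, (cx,cy)=(0.1818,0.9833)
member 9 (4-6): L=0.6280, (cx,cy)=(1.0000,0.0000)
member 10 (5-6): L=1.8250, (cx,cy)=(0.1616,-0.9868)
solve A·x = −loads:
  F[0-1] = -2272.1408 N (compression)
  F[0-2] = -1893.3117 N (compression)
  F[1-2] = +2082.5452 N (tension)
  F[1-3] = -828.7471 N (compression)
  F[2-3] = -2104.6953 N (compression)
  F[2-4] = -1035.6952 N (compression)
  F[3-4] = -1078.6391 N (compression)
  F[3-5] = -445.5804 N (compression)
  F[4-5] = +1298.8603 N (tension)
  F[4-6] = +209.4254 N (tension)
  F[5-6] = -1295.5981 N (compression)
  Rx@0 = +2327.1400 N
  Ry@0 = +2230.3401 N
  Ry@6 = +1278.5599 N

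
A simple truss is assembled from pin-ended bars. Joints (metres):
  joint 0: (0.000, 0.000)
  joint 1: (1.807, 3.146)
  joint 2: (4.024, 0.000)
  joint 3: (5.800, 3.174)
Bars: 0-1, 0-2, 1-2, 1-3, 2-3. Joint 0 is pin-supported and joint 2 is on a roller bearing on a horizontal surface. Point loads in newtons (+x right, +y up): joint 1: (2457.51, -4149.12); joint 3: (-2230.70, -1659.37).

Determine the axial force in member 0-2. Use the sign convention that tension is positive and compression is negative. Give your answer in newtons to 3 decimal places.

1026.214

N=4 nodes, M=5 members, R=3 reactions → 2N=8, M+R=8
member 0 (0-1): L=3.6280, (cx,cy)=(0.4981,0.8671)
member 1 (0-2): L=4.0240, (cx,cy)=(1.0000,0.0000)
member 2 (1-2): L=3.8487, (cx,cy)=(0.5760,-0.8174)
member 3 (1-3): L=3.9931, (cx,cy)=(1.0000,0.0070)
member 4 (2-3): L=3.6371, (cx,cy)=(0.4883,0.8727)
solve A·x = −loads:
  F[0-1] = -1605.0121 N (compression)
  F[0-2] = +1026.2138 N (tension)
  F[1-2] = -3384.4479 N (compression)
  F[1-3] = -1307.3674 N (compression)
  F[2-3] = -1890.9710 N (compression)
  Rx@0 = -226.8100 N
  Ry@0 = +1391.7677 N
  Ry@2 = +4416.7223 N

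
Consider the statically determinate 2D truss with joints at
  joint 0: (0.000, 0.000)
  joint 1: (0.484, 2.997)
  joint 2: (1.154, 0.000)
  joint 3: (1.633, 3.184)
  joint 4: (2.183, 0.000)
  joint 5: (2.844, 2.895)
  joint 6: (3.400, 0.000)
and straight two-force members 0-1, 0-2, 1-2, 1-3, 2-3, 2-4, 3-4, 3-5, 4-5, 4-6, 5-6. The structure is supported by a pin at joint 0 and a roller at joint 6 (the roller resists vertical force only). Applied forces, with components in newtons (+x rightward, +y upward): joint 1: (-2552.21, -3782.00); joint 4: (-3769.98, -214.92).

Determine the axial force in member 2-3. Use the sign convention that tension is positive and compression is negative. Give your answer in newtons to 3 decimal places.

-2007.331

N=7 nodes, M=11 members, R=3 reactions → 2N=14, M+R=14
member 0 (0-1): L=3.0358, (cx,cy)=(0.1594,0.9872)
member 1 (0-2): L=1.1540, (cx,cy)=(1.0000,0.0000)
member 2 (1-2): L=3.0710, (cx,cy)=(0.2182,-0.9759)
member 3 (1-3): L=1.1641, (cx,cy)=(0.9870,0.1606)
member 4 (2-3): L=3.2198, (cx,cy)=(0.1488,0.9889)
member 5 (2-4): L=1.0290, (cx,cy)=(1.0000,0.0000)
member 6 (3-4): L=3.2312, (cx,cy)=(0.1702,-0.9854)
member 7 (3-5): L=1.2450, (cx,cy)=(0.9727,-0.2321)
member 8 (4-5): L=2.9695, (cx,cy)=(0.2226,0.9749)
member 9 (4-6): L=1.2170, (cx,cy)=(1.0000,0.0000)
member 10 (5-6): L=2.9479, (cx,cy)=(0.1886,-0.9821)
solve A·x = −loads:
  F[0-1] = -5642.4181 N (compression)
  F[0-2] = -5422.6238 N (compression)
  F[1-2] = +2033.9921 N (tension)
  F[1-3] = +1224.7902 N (tension)
  F[2-3] = -2007.3308 N (compression)
  F[2-4] = -4680.2427 N (compression)
  F[3-4] = +1662.8313 N (tension)
  F[3-5] = +644.8325 N (tension)
  F[4-5] = -1460.2822 N (compression)
  F[4-6] = -302.1659 N (compression)
  F[5-6] = +1602.0815 N (tension)
  Rx@0 = +6322.1900 N
  Ry@0 = +5570.2479 N
  Ry@6 = -1573.3279 N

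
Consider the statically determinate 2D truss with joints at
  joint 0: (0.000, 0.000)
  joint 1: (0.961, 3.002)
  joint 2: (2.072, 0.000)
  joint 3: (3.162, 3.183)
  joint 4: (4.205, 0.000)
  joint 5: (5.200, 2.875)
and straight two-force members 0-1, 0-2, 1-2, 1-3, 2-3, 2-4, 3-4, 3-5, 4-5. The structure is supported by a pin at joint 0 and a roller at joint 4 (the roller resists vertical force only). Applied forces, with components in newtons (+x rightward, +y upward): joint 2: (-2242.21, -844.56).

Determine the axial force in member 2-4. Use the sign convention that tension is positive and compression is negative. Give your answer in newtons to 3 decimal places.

136.365

N=6 nodes, M=9 members, R=3 reactions → 2N=12, M+R=12
member 0 (0-1): L=3.1521, (cx,cy)=(0.3049,0.9524)
member 1 (0-2): L=2.0720, (cx,cy)=(1.0000,0.0000)
member 2 (1-2): L=3.2010, (cx,cy)=(0.3471,-0.9378)
member 3 (1-3): L=2.2084, (cx,cy)=(0.9966,0.0820)
member 4 (2-3): L=3.3645, (cx,cy)=(0.3240,0.9461)
member 5 (2-4): L=2.1330, (cx,cy)=(1.0000,0.0000)
member 6 (3-4): L=3.3495, (cx,cy)=(0.3114,-0.9503)
member 7 (3-5): L=2.0611, (cx,cy)=(0.9888,-0.1494)
member 8 (4-5): L=3.0423, (cx,cy)=(0.3271,0.9450)
solve A·x = −loads:
  F[0-1] = -449.8214 N (compression)
  F[0-2] = -2105.0688 N (compression)
  F[1-2] = +431.6407 N (tension)
  F[1-3] = -287.9239 N (compression)
  F[2-3] = +464.8219 N (tension)
  F[2-4] = +136.3647 N (tension)
  F[3-4] = -437.9265 N (compression)
  F[3-5] = -0.0000 N (compression)
  F[4-5] = +0.0000 N (tension)
  Rx@0 = +2242.2100 N
  Ry@0 = +428.4058 N
  Ry@4 = +416.1542 N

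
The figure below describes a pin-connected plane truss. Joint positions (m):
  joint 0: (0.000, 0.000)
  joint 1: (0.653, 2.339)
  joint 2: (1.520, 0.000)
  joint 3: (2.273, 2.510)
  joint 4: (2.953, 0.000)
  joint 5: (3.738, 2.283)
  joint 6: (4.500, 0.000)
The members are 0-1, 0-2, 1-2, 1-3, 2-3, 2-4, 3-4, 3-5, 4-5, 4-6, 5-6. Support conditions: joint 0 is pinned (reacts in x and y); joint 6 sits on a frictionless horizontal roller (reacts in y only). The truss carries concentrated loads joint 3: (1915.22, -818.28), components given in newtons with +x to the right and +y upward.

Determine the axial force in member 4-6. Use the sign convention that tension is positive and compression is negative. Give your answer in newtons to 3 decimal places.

N=7 nodes, M=11 members, R=3 reactions → 2N=14, M+R=14
member 0 (0-1): L=2.4284, (cx,cy)=(0.2689,0.9632)
member 1 (0-2): L=1.5200, (cx,cy)=(1.0000,0.0000)
member 2 (1-2): L=2.4945, (cx,cy)=(0.3476,-0.9377)
member 3 (1-3): L=1.6290, (cx,cy)=(0.9945,0.1050)
member 4 (2-3): L=2.6205, (cx,cy)=(0.2873,0.9578)
member 5 (2-4): L=1.4330, (cx,cy)=(1.0000,0.0000)
member 6 (3-4): L=2.6005, (cx,cy)=(0.2615,-0.9652)
member 7 (3-5): L=1.4825, (cx,cy)=(0.9882,-0.1531)
member 8 (4-5): L=2.4142, (cx,cy)=(0.3252,0.9457)
member 9 (4-6): L=1.5470, (cx,cy)=(1.0000,0.0000)
member 10 (5-6): L=2.4068, (cx,cy)=(0.3166,-0.9486)
solve A·x = −loads:
  F[0-1] = +688.6740 N (tension)
  F[0-2] = +1730.0378 N (tension)
  F[1-2] = -660.7137 N (compression)
  F[1-3] = +417.1260 N (tension)
  F[2-3] = +646.8008 N (tension)
  F[2-4] = +1314.5417 N (tension)
  F[3-4] = -1381.9818 N (compression)
  F[3-5] = -964.5416 N (compression)
  F[4-5] = +1410.5483 N (tension)
  F[4-6] = +494.5121 N (tension)
  F[5-6] = -1561.9378 N (compression)
  Rx@0 = -1915.2200 N
  Ry@0 = -663.3095 N
  Ry@6 = +1481.5895 N

494.512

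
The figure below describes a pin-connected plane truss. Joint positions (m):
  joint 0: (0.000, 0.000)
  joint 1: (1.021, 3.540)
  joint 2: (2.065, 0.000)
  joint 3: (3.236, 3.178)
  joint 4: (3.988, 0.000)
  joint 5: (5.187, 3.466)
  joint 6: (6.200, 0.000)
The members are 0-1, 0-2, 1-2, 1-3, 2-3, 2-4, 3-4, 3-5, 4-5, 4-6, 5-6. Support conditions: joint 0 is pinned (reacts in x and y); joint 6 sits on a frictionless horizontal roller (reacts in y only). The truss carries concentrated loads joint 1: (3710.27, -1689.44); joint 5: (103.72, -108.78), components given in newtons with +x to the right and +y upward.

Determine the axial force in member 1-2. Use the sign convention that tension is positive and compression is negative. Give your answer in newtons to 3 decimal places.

-2043.670

N=7 nodes, M=11 members, R=3 reactions → 2N=14, M+R=14
member 0 (0-1): L=3.6843, (cx,cy)=(0.2771,0.9608)
member 1 (0-2): L=2.0650, (cx,cy)=(1.0000,0.0000)
member 2 (1-2): L=3.6907, (cx,cy)=(0.2829,-0.9592)
member 3 (1-3): L=2.2444, (cx,cy)=(0.9869,-0.1613)
member 4 (2-3): L=3.3869, (cx,cy)=(0.3457,0.9383)
member 5 (2-4): L=1.9230, (cx,cy)=(1.0000,0.0000)
member 6 (3-4): L=3.2658, (cx,cy)=(0.2303,-0.9731)
member 7 (3-5): L=1.9721, (cx,cy)=(0.9893,0.1460)
member 8 (4-5): L=3.6675, (cx,cy)=(0.3269,0.9451)
member 9 (4-6): L=2.2120, (cx,cy)=(1.0000,0.0000)
member 10 (5-6): L=3.6110, (cx,cy)=(0.2805,-0.9598)
solve A·x = −loads:
  F[0-1] = +777.8931 N (tension)
  F[0-2] = +3598.4186 N (tension)
  F[1-2] = -2043.6698 N (compression)
  F[1-3] = -2955.2992 N (compression)
  F[2-3] = +2089.0377 N (tension)
  F[2-4] = +2298.0477 N (tension)
  F[3-4] = -2741.2718 N (compression)
  F[3-5] = -1580.0393 N (compression)
  F[4-5] = +2822.7118 N (tension)
  F[4-6] = +744.0104 N (tension)
  F[5-6] = -2652.1441 N (compression)
  Rx@0 = -3813.9900 N
  Ry@0 = -747.4267 N
  Ry@6 = +2545.6467 N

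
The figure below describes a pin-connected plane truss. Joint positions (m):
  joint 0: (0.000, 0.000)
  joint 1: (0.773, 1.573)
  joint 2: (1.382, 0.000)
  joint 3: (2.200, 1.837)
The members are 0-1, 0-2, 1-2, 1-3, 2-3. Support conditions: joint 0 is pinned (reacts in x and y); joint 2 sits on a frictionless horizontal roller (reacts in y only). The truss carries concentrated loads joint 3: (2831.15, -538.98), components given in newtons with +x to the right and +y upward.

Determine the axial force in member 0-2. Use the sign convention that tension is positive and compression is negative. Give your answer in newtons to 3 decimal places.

N=4 nodes, M=5 members, R=3 reactions → 2N=8, M+R=8
member 0 (0-1): L=1.7527, (cx,cy)=(0.4410,0.8975)
member 1 (0-2): L=1.3820, (cx,cy)=(1.0000,0.0000)
member 2 (1-2): L=1.6868, (cx,cy)=(0.3610,-0.9325)
member 3 (1-3): L=1.4512, (cx,cy)=(0.9833,0.1819)
member 4 (2-3): L=2.0109, (cx,cy)=(0.4068,0.9135)
solve A·x = −loads:
  F[0-1] = +4548.5652 N (tension)
  F[0-2] = +825.0464 N (tension)
  F[1-2] = -3713.5809 N (compression)
  F[1-3] = +3403.6633 N (tension)
  F[2-3] = -1267.7963 N (compression)
  Rx@0 = -2831.1500 N
  Ry@0 = -4082.2780 N
  Ry@2 = +4621.2580 N

825.046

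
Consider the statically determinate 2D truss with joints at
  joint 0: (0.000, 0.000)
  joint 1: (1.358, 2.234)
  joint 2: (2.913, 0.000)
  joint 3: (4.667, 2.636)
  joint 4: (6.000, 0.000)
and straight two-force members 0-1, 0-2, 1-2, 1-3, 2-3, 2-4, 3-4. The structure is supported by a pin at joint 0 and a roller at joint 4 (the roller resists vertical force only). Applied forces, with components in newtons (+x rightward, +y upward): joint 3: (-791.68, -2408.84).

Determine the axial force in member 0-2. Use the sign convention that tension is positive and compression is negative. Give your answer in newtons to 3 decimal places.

N=5 nodes, M=7 members, R=3 reactions → 2N=10, M+R=10
member 0 (0-1): L=2.6144, (cx,cy)=(0.5194,0.8545)
member 1 (0-2): L=2.9130, (cx,cy)=(1.0000,0.0000)
member 2 (1-2): L=2.7219, (cx,cy)=(0.5713,-0.8207)
member 3 (1-3): L=3.3333, (cx,cy)=(0.9927,0.1206)
member 4 (2-3): L=3.1662, (cx,cy)=(0.5540,0.8325)
member 5 (2-4): L=3.0870, (cx,cy)=(1.0000,0.0000)
member 6 (3-4): L=2.9539, (cx,cy)=(0.4513,-0.8924)
solve A·x = −loads:
  F[0-1] = -1033.3136 N (compression)
  F[0-2] = -254.9385 N (compression)
  F[1-2] = +918.6837 N (tension)
  F[1-3] = -1069.3820 N (compression)
  F[2-3] = -905.6760 N (compression)
  F[2-4] = +771.6152 N (tension)
  F[3-4] = -1709.8692 N (compression)
  Rx@0 = +791.6800 N
  Ry@0 = +882.9754 N
  Ry@4 = +1525.8646 N

-254.938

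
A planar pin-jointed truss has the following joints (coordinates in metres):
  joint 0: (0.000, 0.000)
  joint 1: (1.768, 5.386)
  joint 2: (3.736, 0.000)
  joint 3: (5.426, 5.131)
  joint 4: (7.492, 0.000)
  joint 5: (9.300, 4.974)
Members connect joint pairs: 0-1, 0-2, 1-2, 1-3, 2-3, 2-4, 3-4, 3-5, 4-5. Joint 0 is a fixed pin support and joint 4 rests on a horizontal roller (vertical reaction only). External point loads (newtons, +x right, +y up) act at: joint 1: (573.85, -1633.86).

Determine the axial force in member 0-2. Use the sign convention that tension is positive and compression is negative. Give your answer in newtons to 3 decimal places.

848.193

N=6 nodes, M=9 members, R=3 reactions → 2N=12, M+R=12
member 0 (0-1): L=5.6688, (cx,cy)=(0.3119,0.9501)
member 1 (0-2): L=3.7360, (cx,cy)=(1.0000,0.0000)
member 2 (1-2): L=5.7343, (cx,cy)=(0.3432,-0.9393)
member 3 (1-3): L=3.6669, (cx,cy)=(0.9976,-0.0695)
member 4 (2-3): L=5.4022, (cx,cy)=(0.3128,0.9498)
member 5 (2-4): L=3.7560, (cx,cy)=(1.0000,0.0000)
member 6 (3-4): L=5.5313, (cx,cy)=(0.3735,-0.9276)
member 7 (3-5): L=3.8772, (cx,cy)=(0.9992,-0.0405)
member 8 (4-5): L=5.2924, (cx,cy)=(0.3416,0.9398)
solve A·x = −loads:
  F[0-1] = -879.6286 N (compression)
  F[0-2] = +848.1929 N (tension)
  F[1-2] = -807.3296 N (compression)
  F[1-3] = -572.5043 N (compression)
  F[2-3] = +798.3675 N (tension)
  F[2-4] = +321.3584 N (tension)
  F[3-4] = -860.3759 N (compression)
  F[3-5] = -0.0000 N (tension)
  F[4-5] = +0.0000 N (tension)
  Rx@0 = -573.8500 N
  Ry@0 = +835.7526 N
  Ry@4 = +798.1074 N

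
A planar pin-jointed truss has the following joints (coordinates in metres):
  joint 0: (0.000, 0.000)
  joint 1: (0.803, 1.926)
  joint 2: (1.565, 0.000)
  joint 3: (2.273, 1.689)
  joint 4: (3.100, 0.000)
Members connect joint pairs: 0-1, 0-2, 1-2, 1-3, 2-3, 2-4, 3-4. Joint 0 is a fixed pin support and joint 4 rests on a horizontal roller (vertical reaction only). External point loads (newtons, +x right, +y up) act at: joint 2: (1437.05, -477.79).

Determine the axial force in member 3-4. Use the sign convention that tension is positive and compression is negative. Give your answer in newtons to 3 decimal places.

N=5 nodes, M=7 members, R=3 reactions → 2N=10, M+R=10
member 0 (0-1): L=2.0867, (cx,cy)=(0.3848,0.9230)
member 1 (0-2): L=1.5650, (cx,cy)=(1.0000,0.0000)
member 2 (1-2): L=2.0713, (cx,cy)=(0.3679,-0.9299)
member 3 (1-3): L=1.4890, (cx,cy)=(0.9873,-0.1592)
member 4 (2-3): L=1.8314, (cx,cy)=(0.3866,0.9223)
member 5 (2-4): L=1.5350, (cx,cy)=(1.0000,0.0000)
member 6 (3-4): L=1.8806, (cx,cy)=(0.4398,-0.8981)
solve A·x = −loads:
  F[0-1] = -256.3220 N (compression)
  F[0-2] = +1535.6877 N (tension)
  F[1-2] = +290.0286 N (tension)
  F[1-3] = -207.9885 N (compression)
  F[2-3] = +225.6453 N (tension)
  F[2-4] = +118.1043 N (tension)
  F[3-4] = -268.5691 N (compression)
  Rx@0 = -1437.0500 N
  Ry@0 = +236.5831 N
  Ry@4 = +241.2069 N

-268.569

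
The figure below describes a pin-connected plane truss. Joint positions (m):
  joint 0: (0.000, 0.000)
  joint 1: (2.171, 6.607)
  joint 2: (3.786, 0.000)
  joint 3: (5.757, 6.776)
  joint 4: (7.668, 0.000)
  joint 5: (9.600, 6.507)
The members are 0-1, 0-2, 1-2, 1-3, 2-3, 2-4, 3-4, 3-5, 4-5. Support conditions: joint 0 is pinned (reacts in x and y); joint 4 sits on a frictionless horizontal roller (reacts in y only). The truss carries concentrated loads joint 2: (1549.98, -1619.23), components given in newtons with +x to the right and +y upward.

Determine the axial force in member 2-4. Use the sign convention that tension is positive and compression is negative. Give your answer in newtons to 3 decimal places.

N=6 nodes, M=9 members, R=3 reactions → 2N=12, M+R=12
member 0 (0-1): L=6.9545, (cx,cy)=(0.3122,0.9500)
member 1 (0-2): L=3.7860, (cx,cy)=(1.0000,0.0000)
member 2 (1-2): L=6.8015, (cx,cy)=(0.2374,-0.9714)
member 3 (1-3): L=3.5900, (cx,cy)=(0.9989,0.0471)
member 4 (2-3): L=7.0568, (cx,cy)=(0.2793,0.9602)
member 5 (2-4): L=3.8820, (cx,cy)=(1.0000,0.0000)
member 6 (3-4): L=7.0403, (cx,cy)=(0.2714,-0.9625)
member 7 (3-5): L=3.8524, (cx,cy)=(0.9976,-0.0698)
member 8 (4-5): L=6.7878, (cx,cy)=(0.2846,0.9586)
solve A·x = −loads:
  F[0-1] = -862.8720 N (compression)
  F[0-2] = +1819.3427 N (tension)
  F[1-2] = +821.3557 N (tension)
  F[1-3] = -464.9065 N (compression)
  F[2-3] = +855.4074 N (tension)
  F[2-4] = +225.4729 N (tension)
  F[3-4] = -830.6652 N (compression)
  F[3-5] = +0.0000 N (tension)
  F[4-5] = -0.0000 N (compression)
  Rx@0 = -1549.9800 N
  Ry@0 = +819.7510 N
  Ry@4 = +799.4790 N

225.473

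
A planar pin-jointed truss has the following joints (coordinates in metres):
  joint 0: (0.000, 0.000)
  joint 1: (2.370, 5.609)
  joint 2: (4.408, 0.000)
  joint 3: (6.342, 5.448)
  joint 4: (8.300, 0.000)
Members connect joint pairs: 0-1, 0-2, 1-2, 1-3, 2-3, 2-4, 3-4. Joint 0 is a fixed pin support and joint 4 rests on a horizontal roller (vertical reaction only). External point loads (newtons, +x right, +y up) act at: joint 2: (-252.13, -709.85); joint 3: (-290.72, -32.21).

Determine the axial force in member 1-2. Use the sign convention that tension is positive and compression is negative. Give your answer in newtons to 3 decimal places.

583.541

N=5 nodes, M=7 members, R=3 reactions → 2N=10, M+R=10
member 0 (0-1): L=6.0892, (cx,cy)=(0.3892,0.9211)
member 1 (0-2): L=4.4080, (cx,cy)=(1.0000,0.0000)
member 2 (1-2): L=5.9678, (cx,cy)=(0.3415,-0.9399)
member 3 (1-3): L=3.9753, (cx,cy)=(0.9992,-0.0405)
member 4 (2-3): L=5.7811, (cx,cy)=(0.3345,0.9424)
member 5 (2-4): L=3.8920, (cx,cy)=(1.0000,0.0000)
member 6 (3-4): L=5.7892, (cx,cy)=(0.3382,-0.9411)
solve A·x = −loads:
  F[0-1] = -576.7626 N (compression)
  F[0-2] = -318.3644 N (compression)
  F[1-2] = +583.5411 N (tension)
  F[1-3] = -424.1134 N (compression)
  F[2-3] = +171.2581 N (tension)
  F[2-4] = +75.7529 N (tension)
  F[3-4] = -223.9768 N (compression)
  Rx@0 = +542.8500 N
  Ry@0 = +531.2826 N
  Ry@4 = +210.7774 N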